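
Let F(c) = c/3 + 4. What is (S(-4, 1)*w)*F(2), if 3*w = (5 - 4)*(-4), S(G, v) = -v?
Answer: 56/9 ≈ 6.2222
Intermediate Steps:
w = -4/3 (w = ((5 - 4)*(-4))/3 = (1*(-4))/3 = (⅓)*(-4) = -4/3 ≈ -1.3333)
F(c) = 4 + c/3 (F(c) = c/3 + 4 = 4 + c/3)
(S(-4, 1)*w)*F(2) = (-1*1*(-4/3))*(4 + (⅓)*2) = (-1*(-4/3))*(4 + ⅔) = (4/3)*(14/3) = 56/9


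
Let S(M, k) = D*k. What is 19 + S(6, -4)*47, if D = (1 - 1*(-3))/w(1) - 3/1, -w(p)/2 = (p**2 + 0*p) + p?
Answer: 771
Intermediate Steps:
w(p) = -2*p - 2*p**2 (w(p) = -2*((p**2 + 0*p) + p) = -2*((p**2 + 0) + p) = -2*(p**2 + p) = -2*(p + p**2) = -2*p - 2*p**2)
D = -4 (D = (1 - 1*(-3))/((-2*1*(1 + 1))) - 3/1 = (1 + 3)/((-2*1*2)) - 3*1 = 4/(-4) - 3 = 4*(-1/4) - 3 = -1 - 3 = -4)
S(M, k) = -4*k
19 + S(6, -4)*47 = 19 - 4*(-4)*47 = 19 + 16*47 = 19 + 752 = 771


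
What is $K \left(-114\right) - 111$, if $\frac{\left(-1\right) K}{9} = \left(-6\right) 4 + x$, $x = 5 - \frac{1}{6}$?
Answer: $-19776$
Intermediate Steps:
$x = \frac{29}{6}$ ($x = 5 - \frac{1}{6} = \frac{29}{6} \approx 4.8333$)
$K = \frac{345}{2}$ ($K = - 9 \left(\left(-6\right) 4 + \frac{29}{6}\right) = - 9 \left(-24 + \frac{29}{6}\right) = \left(-9\right) \left(- \frac{115}{6}\right) = \frac{345}{2} \approx 172.5$)
$K \left(-114\right) - 111 = \frac{345}{2} \left(-114\right) - 111 = -19665 - 111 = -19776$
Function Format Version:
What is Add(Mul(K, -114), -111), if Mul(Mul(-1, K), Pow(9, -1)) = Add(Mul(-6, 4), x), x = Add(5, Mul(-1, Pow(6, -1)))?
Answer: -19776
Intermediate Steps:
x = Rational(29, 6) (x = Add(5, Mul(-1, Rational(1, 6))) = Add(5, Rational(-1, 6)) = Rational(29, 6) ≈ 4.8333)
K = Rational(345, 2) (K = Mul(-9, Add(Mul(-6, 4), Rational(29, 6))) = Mul(-9, Add(-24, Rational(29, 6))) = Mul(-9, Rational(-115, 6)) = Rational(345, 2) ≈ 172.50)
Add(Mul(K, -114), -111) = Add(Mul(Rational(345, 2), -114), -111) = Add(-19665, -111) = -19776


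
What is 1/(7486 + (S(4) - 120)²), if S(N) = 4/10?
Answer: 25/544754 ≈ 4.5892e-5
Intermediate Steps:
S(N) = ⅖ (S(N) = 4*(⅒) = ⅖)
1/(7486 + (S(4) - 120)²) = 1/(7486 + (⅖ - 120)²) = 1/(7486 + (-598/5)²) = 1/(7486 + 357604/25) = 1/(544754/25) = 25/544754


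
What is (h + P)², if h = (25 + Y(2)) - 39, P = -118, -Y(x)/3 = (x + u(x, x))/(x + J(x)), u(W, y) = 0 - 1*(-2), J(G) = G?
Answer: 18225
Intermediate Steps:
u(W, y) = 2 (u(W, y) = 0 + 2 = 2)
Y(x) = -3*(2 + x)/(2*x) (Y(x) = -3*(x + 2)/(x + x) = -3*(2 + x)/(2*x))
h = -17 (h = (25 + (-3/2 - 3/2)) - 39 = (25 - 3) - 39 = 22 - 39 = -17)
(h + P)² = (-17 - 118)² = (-135)² = 18225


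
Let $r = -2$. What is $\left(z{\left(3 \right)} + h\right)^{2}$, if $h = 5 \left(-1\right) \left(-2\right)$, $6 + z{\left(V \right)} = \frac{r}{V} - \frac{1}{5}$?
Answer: $\frac{2209}{225} \approx 9.8178$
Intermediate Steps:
$z{\left(V \right)} = - \frac{31}{5} - \frac{2}{V}$ ($z{\left(V \right)} = -6 - \left(\frac{1}{5} + \frac{2}{V}\right) = - \frac{31}{5} - \frac{2}{V}$)
$h = 10$ ($h = \left(-5\right) \left(-2\right) = 10$)
$\left(z{\left(3 \right)} + h\right)^{2} = \left(\left(- \frac{31}{5} - \frac{2}{3}\right) + 10\right)^{2} = \left(- \frac{103}{15} + 10\right)^{2} = \left(\frac{47}{15}\right)^{2} = \frac{2209}{225}$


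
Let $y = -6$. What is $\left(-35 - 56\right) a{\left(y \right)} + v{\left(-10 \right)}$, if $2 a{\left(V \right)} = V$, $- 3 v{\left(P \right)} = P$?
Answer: $\frac{829}{3} \approx 276.33$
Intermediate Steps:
$v{\left(P \right)} = - \frac{P}{3}$
$a{\left(V \right)} = \frac{V}{2}$
$\left(-35 - 56\right) a{\left(y \right)} + v{\left(-10 \right)} = \left(-35 - 56\right) \frac{1}{2} \left(-6\right) - - \frac{10}{3} = \left(-35 - 56\right) \left(-3\right) + \frac{10}{3} = \left(-91\right) \left(-3\right) + \frac{10}{3} = 273 + \frac{10}{3} = \frac{829}{3}$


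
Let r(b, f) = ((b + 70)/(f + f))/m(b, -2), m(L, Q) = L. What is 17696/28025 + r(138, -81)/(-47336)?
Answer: 1170417803621/1853579833650 ≈ 0.63144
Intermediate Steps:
r(b, f) = (70 + b)/(2*b*f) (r(b, f) = ((b + 70)/(f + f))/b = ((70 + b)/((2*f)))/b = ((70 + b)*(1/(2*f)))/b = ((70 + b)/(2*f))/b = (70 + b)/(2*b*f))
17696/28025 + r(138, -81)/(-47336) = 17696/28025 + ((½)*(70 + 138)/(138*(-81)))/(-47336) = 17696*(1/28025) + ((½)*(1/138)*(-1/81)*208)*(-1/47336) = 17696/28025 - 52/5589*(-1/47336) = 17696/28025 + 13/66140226 = 1170417803621/1853579833650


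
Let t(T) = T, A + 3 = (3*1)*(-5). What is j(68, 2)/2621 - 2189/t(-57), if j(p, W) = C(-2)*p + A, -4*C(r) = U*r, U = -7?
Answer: 5722777/149397 ≈ 38.306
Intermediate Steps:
A = -18 (A = -3 + (3*1)*(-5) = -3 + 3*(-5) = -3 - 15 = -18)
C(r) = 7*r/4 (C(r) = -(-7)*r/4 = 7*r/4)
j(p, W) = -18 - 7*p/2 (j(p, W) = ((7/4)*(-2))*p - 18 = -7*p/2 - 18 = -18 - 7*p/2)
j(68, 2)/2621 - 2189/t(-57) = (-18 - 7/2*68)/2621 - 2189/(-57) = (-18 - 238)*(1/2621) - 2189*(-1/57) = -256*1/2621 + 2189/57 = -256/2621 + 2189/57 = 5722777/149397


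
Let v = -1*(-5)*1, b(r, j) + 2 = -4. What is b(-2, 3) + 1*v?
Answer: -1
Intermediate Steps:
b(r, j) = -6 (b(r, j) = -2 - 4 = -6)
v = 5 (v = 5*1 = 5)
b(-2, 3) + 1*v = -6 + 1*5 = -6 + 5 = -1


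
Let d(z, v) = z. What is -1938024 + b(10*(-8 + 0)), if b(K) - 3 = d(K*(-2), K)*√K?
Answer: -1938021 + 640*I*√5 ≈ -1.938e+6 + 1431.1*I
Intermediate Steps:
b(K) = 3 - 2*K^(3/2) (b(K) = 3 + (K*(-2))*√K = 3 + (-2*K)*√K = 3 - 2*K^(3/2))
-1938024 + b(10*(-8 + 0)) = -1938024 + (3 - 2*10*√10*(-8 + 0)^(3/2)) = -1938024 + (3 - 2*(-320*I*√5)) = -1938024 + (3 - (-640)*I*√5) = -1938024 + (3 + 640*I*√5) = -1938021 + 640*I*√5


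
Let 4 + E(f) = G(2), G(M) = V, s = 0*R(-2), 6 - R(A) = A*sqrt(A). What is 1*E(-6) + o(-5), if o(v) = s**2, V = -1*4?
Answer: -8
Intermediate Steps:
R(A) = 6 - A**(3/2) (R(A) = 6 - A*sqrt(A) = 6 - A**(3/2))
s = 0 (s = 0*(6 - (-2)**(3/2)) = 0*(6 - (-2)*I*sqrt(2)) = 0*(6 + 2*I*sqrt(2)) = 0)
V = -4
G(M) = -4
o(v) = 0 (o(v) = 0**2 = 0)
E(f) = -8 (E(f) = -4 - 4 = -8)
1*E(-6) + o(-5) = 1*(-8) + 0 = -8 + 0 = -8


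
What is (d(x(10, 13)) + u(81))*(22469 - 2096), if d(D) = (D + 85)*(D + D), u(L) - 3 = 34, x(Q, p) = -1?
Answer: -2668863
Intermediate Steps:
u(L) = 37 (u(L) = 3 + 34 = 37)
d(D) = 2*D*(85 + D) (d(D) = (85 + D)*(2*D) = 2*D*(85 + D))
(d(x(10, 13)) + u(81))*(22469 - 2096) = (2*(-1)*(85 - 1) + 37)*(22469 - 2096) = (2*(-1)*84 + 37)*20373 = (-168 + 37)*20373 = -131*20373 = -2668863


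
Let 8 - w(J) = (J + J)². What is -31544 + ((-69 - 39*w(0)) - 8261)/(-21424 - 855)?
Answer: -702760134/22279 ≈ -31544.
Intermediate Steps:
w(J) = 8 - 4*J² (w(J) = 8 - (J + J)² = 8 - (2*J)² = 8 - 4*J²)
-31544 + ((-69 - 39*w(0)) - 8261)/(-21424 - 855) = -31544 + ((-69 - 39*(8 - 4*0²)) - 8261)/(-21424 - 855) = -31544 + ((-69 - 39*(8 - 4*0)) - 8261)/(-22279) = -31544 + ((-69 - 39*(8 + 0)) - 8261)*(-1/22279) = -31544 + ((-69 - 39*8) - 8261)*(-1/22279) = -31544 + ((-69 - 312) - 8261)*(-1/22279) = -31544 + (-381 - 8261)*(-1/22279) = -31544 - 8642*(-1/22279) = -31544 + 8642/22279 = -702760134/22279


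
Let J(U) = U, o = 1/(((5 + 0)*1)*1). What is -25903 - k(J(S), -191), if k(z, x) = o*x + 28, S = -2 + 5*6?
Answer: -129464/5 ≈ -25893.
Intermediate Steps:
o = ⅕ (o = 1/((5*1)*1) = 1/(5*1) = 1/5 = ⅕ ≈ 0.20000)
S = 28 (S = -2 + 30 = 28)
k(z, x) = 28 + x/5 (k(z, x) = x/5 + 28 = 28 + x/5)
-25903 - k(J(S), -191) = -25903 - (28 + (⅕)*(-191)) = -25903 - (28 - 191/5) = -25903 - 1*(-51/5) = -25903 + 51/5 = -129464/5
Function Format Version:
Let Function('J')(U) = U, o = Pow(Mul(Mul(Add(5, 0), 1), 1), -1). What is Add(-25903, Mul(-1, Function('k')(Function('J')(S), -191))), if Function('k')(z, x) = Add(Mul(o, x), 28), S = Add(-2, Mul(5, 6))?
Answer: Rational(-129464, 5) ≈ -25893.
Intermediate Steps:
o = Rational(1, 5) (o = Pow(Mul(Mul(5, 1), 1), -1) = Pow(Mul(5, 1), -1) = Pow(5, -1) = Rational(1, 5) ≈ 0.20000)
S = 28 (S = Add(-2, 30) = 28)
Function('k')(z, x) = Add(28, Mul(Rational(1, 5), x)) (Function('k')(z, x) = Add(Mul(Rational(1, 5), x), 28) = Add(28, Mul(Rational(1, 5), x)))
Add(-25903, Mul(-1, Function('k')(Function('J')(S), -191))) = Add(-25903, Mul(-1, Add(28, Mul(Rational(1, 5), -191)))) = Add(-25903, Mul(-1, Add(28, Rational(-191, 5)))) = Add(-25903, Mul(-1, Rational(-51, 5))) = Add(-25903, Rational(51, 5)) = Rational(-129464, 5)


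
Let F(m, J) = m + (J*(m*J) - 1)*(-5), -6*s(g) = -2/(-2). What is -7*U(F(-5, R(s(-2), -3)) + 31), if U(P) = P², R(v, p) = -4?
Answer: -1300327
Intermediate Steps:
s(g) = -⅙ (s(g) = -(-1)/(3*(-2)) = -(-1)*(-1)/(3*2) = -⅙*1 = -⅙)
F(m, J) = 5 + m - 5*m*J² (F(m, J) = m + (J*(J*m) - 1)*(-5) = m + (m*J² - 1)*(-5) = m + (-1 + m*J²)*(-5) = m + (5 - 5*m*J²) = 5 + m - 5*m*J²)
-7*U(F(-5, R(s(-2), -3)) + 31) = -7*((5 - 5 - 5*(-5)*(-4)²) + 31)² = -7*((5 - 5 - 5*(-5)*16) + 31)² = -7*((5 - 5 + 400) + 31)² = -7*(400 + 31)² = -7*431² = -7*185761 = -1300327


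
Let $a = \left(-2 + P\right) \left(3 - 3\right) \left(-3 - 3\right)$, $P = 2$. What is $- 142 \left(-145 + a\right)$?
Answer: $20590$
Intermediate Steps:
$a = 0$ ($a = \left(-2 + 2\right) \left(3 - 3\right) \left(-3 - 3\right) = 0 \cdot 0 \left(-6\right) = 0 \cdot 0 = 0$)
$- 142 \left(-145 + a\right) = - 142 \left(-145 + 0\right) = \left(-142\right) \left(-145\right) = 20590$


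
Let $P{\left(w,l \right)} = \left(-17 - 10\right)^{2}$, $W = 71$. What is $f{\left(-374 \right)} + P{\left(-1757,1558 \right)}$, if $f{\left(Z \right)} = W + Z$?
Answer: $426$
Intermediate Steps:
$P{\left(w,l \right)} = 729$ ($P{\left(w,l \right)} = \left(-27\right)^{2} = 729$)
$f{\left(Z \right)} = 71 + Z$
$f{\left(-374 \right)} + P{\left(-1757,1558 \right)} = \left(71 - 374\right) + 729 = -303 + 729 = 426$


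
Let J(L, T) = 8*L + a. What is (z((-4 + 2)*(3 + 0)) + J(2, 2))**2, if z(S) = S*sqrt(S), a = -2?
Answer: -20 - 168*I*sqrt(6) ≈ -20.0 - 411.51*I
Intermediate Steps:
z(S) = S**(3/2)
J(L, T) = -2 + 8*L (J(L, T) = 8*L - 2 = -2 + 8*L)
(z((-4 + 2)*(3 + 0)) + J(2, 2))**2 = (((-4 + 2)*(3 + 0))**(3/2) + (-2 + 8*2))**2 = ((-2*3)**(3/2) + (-2 + 16))**2 = ((-6)**(3/2) + 14)**2 = (-6*I*sqrt(6) + 14)**2 = (14 - 6*I*sqrt(6))**2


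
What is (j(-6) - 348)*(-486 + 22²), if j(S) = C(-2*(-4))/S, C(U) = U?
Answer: 2096/3 ≈ 698.67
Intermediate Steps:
j(S) = 8/S (j(S) = (-2*(-4))/S = 8/S)
(j(-6) - 348)*(-486 + 22²) = (8/(-6) - 348)*(-486 + 22²) = (8*(-⅙) - 348)*(-486 + 484) = (-4/3 - 348)*(-2) = -1048/3*(-2) = 2096/3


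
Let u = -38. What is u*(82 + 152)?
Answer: -8892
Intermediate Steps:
u*(82 + 152) = -38*(82 + 152) = -38*234 = -8892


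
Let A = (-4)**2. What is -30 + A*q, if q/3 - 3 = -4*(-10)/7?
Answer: 2718/7 ≈ 388.29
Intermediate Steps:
q = 183/7 (q = 9 + 3*(-4*(-10)/7) = 9 + 3*(40*(1/7)) = 9 + 3*(40/7) = 9 + 120/7 = 183/7 ≈ 26.143)
A = 16
-30 + A*q = -30 + 16*(183/7) = -30 + 2928/7 = 2718/7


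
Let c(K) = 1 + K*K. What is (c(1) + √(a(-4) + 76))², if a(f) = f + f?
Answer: 72 + 8*√17 ≈ 104.98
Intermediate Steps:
a(f) = 2*f
c(K) = 1 + K²
(c(1) + √(a(-4) + 76))² = ((1 + 1²) + √(2*(-4) + 76))² = ((1 + 1) + √(-8 + 76))² = (2 + √68)² = (2 + 2*√17)²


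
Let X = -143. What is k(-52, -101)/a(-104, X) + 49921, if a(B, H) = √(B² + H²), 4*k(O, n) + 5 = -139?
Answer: 49921 - 36*√185/2405 ≈ 49921.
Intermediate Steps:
k(O, n) = -36 (k(O, n) = -5/4 + (¼)*(-139) = -5/4 - 139/4 = -36)
k(-52, -101)/a(-104, X) + 49921 = -36/√((-104)² + (-143)²) + 49921 = -36/√(10816 + 20449) + 49921 = -36*√185/2405 + 49921 = 49921 - 36*√185/2405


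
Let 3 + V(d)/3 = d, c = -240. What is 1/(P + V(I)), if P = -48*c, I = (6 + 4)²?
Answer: 1/11811 ≈ 8.4667e-5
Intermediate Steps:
I = 100 (I = 10² = 100)
V(d) = -9 + 3*d
P = 11520 (P = -48*(-240) = 11520)
1/(P + V(I)) = 1/(11520 + (-9 + 3*100)) = 1/(11520 + (-9 + 300)) = 1/(11520 + 291) = 1/11811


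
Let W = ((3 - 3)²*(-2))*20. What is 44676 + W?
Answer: 44676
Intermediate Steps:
W = 0 (W = (0²*(-2))*20 = (0*(-2))*20 = 0*20 = 0)
44676 + W = 44676 + 0 = 44676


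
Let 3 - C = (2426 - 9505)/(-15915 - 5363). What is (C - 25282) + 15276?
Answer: -212850913/21278 ≈ -10003.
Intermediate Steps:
C = 56755/21278 (C = 3 - (2426 - 9505)/(-15915 - 5363) = 3 - (-7079)/(-21278) = 3 - (-7079)*(-1)/21278 = 3 - 1*7079/21278 = 3 - 7079/21278 = 56755/21278 ≈ 2.6673)
(C - 25282) + 15276 = (56755/21278 - 25282) + 15276 = -537893641/21278 + 15276 = -212850913/21278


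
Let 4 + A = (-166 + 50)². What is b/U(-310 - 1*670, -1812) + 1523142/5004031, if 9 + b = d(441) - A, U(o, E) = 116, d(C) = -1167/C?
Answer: -2469446340113/21332184153 ≈ -115.76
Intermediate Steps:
A = 13452 (A = -4 + (-166 + 50)² = -4 + (-116)² = -4 + 13456 = 13452)
b = -1979156/147 (b = -9 + (-1167/441 - 1*13452) = -9 + (-1167*1/441 - 13452) = -9 + (-389/147 - 13452) = -9 - 1977833/147 = -1979156/147 ≈ -13464.)
b/U(-310 - 1*670, -1812) + 1523142/5004031 = -1979156/147/116 + 1523142/5004031 = -1979156/147*1/116 + 1523142*(1/5004031) = -494789/4263 + 1523142/5004031 = -2469446340113/21332184153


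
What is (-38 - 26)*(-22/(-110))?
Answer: -64/5 ≈ -12.800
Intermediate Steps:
(-38 - 26)*(-22/(-110)) = -(-1408)*(-1)/110 = -64*⅕ = -64/5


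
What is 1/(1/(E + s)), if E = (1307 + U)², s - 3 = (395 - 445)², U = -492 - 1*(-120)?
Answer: 876728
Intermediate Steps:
U = -372 (U = -492 + 120 = -372)
s = 2503 (s = 3 + (395 - 445)² = 3 + (-50)² = 3 + 2500 = 2503)
E = 874225 (E = (1307 - 372)² = 935² = 874225)
1/(1/(E + s)) = 1/(1/(874225 + 2503)) = 1/(1/876728) = 876728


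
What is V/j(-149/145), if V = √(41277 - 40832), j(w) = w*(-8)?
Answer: 145*√445/1192 ≈ 2.5661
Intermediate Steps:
j(w) = -8*w
V = √445 ≈ 21.095
V/j(-149/145) = √445/((-(-1192)/145)) = √445/((-8*(-149/145))) = √445/(1192/145) = √445*(145/1192) = 145*√445/1192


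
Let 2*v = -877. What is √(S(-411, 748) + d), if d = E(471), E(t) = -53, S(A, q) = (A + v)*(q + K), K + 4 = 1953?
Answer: I*√9164618/2 ≈ 1513.7*I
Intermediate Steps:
K = 1949 (K = -4 + 1953 = 1949)
v = -877/2 (v = (½)*(-877) = -877/2 ≈ -438.50)
S(A, q) = (1949 + q)*(-877/2 + A) (S(A, q) = (A - 877/2)*(q + 1949) = (-877/2 + A)*(1949 + q) = (1949 + q)*(-877/2 + A))
d = -53
√(S(-411, 748) + d) = √((-1709273/2 + 1949*(-411) - 877/2*748 - 411*748) - 53) = √((-1709273/2 - 801039 - 327998 - 307428) - 53) = √(-4582203/2 - 53) = √(-4582309/2) = I*√9164618/2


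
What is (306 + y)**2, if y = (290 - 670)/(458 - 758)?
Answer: 21242881/225 ≈ 94413.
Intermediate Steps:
y = 19/15 (y = -380/(-300) = -380*(-1/300) = 19/15 ≈ 1.2667)
(306 + y)**2 = (306 + 19/15)**2 = (4609/15)**2 = 21242881/225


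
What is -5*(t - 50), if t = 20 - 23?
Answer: 265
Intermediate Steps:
t = -3
-5*(t - 50) = -5*(-3 - 50) = -5*(-53) = 265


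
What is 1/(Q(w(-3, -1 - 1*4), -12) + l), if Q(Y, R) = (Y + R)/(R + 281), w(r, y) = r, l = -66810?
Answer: -269/17971905 ≈ -1.4968e-5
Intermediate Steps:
Q(Y, R) = (R + Y)/(281 + R)
1/(Q(w(-3, -1 - 1*4), -12) + l) = 1/((-12 - 3)/(281 - 12) - 66810) = 1/(-15/269 - 66810) = 1/(-17971905/269) = -269/17971905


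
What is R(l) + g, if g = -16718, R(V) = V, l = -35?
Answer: -16753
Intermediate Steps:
R(l) + g = -35 - 16718 = -16753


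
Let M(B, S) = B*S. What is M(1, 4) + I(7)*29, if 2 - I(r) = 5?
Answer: -83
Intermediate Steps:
I(r) = -3 (I(r) = 2 - 1*5 = 2 - 5 = -3)
M(1, 4) + I(7)*29 = 1*4 - 3*29 = 4 - 87 = -83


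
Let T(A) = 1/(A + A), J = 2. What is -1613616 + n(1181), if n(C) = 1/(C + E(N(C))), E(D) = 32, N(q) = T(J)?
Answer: -1957316207/1213 ≈ -1.6136e+6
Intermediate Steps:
T(A) = 1/(2*A)
N(q) = 1/4 (N(q) = (1/2)/2 = (1/2)*(1/2) = 1/4)
n(C) = 1/(32 + C) (n(C) = 1/(C + 32) = 1/(32 + C))
-1613616 + n(1181) = -1613616 + 1/(32 + 1181) = -1613616 + 1/1213 = -1957316207/1213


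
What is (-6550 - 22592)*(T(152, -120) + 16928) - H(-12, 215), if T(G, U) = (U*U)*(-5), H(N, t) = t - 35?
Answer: 1604908044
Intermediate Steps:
H(N, t) = -35 + t
T(G, U) = -5*U**2 (T(G, U) = U**2*(-5) = -5*U**2)
(-6550 - 22592)*(T(152, -120) + 16928) - H(-12, 215) = (-6550 - 22592)*(-5*(-120)**2 + 16928) - (-35 + 215) = -29142*(-5*14400 + 16928) - 1*180 = -29142*(-72000 + 16928) - 180 = -29142*(-55072) - 180 = 1604908224 - 180 = 1604908044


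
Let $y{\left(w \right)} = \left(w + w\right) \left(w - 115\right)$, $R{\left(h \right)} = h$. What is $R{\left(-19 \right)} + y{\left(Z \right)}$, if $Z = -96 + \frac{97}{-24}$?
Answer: $\frac{12386089}{288} \approx 43007.0$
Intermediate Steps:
$Z = - \frac{2401}{24}$ ($Z = -96 + 97 \left(- \frac{1}{24}\right) = -96 - \frac{97}{24} = - \frac{2401}{24} \approx -100.04$)
$y{\left(w \right)} = 2 w \left(-115 + w\right)$
$R{\left(-19 \right)} + y{\left(Z \right)} = -19 + 2 \left(- \frac{2401}{24}\right) \left(-115 - \frac{2401}{24}\right) = -19 + 2 \left(- \frac{2401}{24}\right) \left(- \frac{5161}{24}\right) = -19 + \frac{12391561}{288} = \frac{12386089}{288}$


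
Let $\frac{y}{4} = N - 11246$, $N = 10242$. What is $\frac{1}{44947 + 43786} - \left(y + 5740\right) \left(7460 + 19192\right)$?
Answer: $- \frac{4077108143183}{88733} \approx -4.5948 \cdot 10^{7}$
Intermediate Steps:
$y = -4016$ ($y = 4 \left(10242 - 11246\right) = 4 \left(-1004\right) = -4016$)
$\frac{1}{44947 + 43786} - \left(y + 5740\right) \left(7460 + 19192\right) = \frac{1}{44947 + 43786} - \left(-4016 + 5740\right) \left(7460 + 19192\right) = \frac{1}{88733} - 1724 \cdot 26652 = \frac{1}{88733} - 45948048 = - \frac{4077108143183}{88733}$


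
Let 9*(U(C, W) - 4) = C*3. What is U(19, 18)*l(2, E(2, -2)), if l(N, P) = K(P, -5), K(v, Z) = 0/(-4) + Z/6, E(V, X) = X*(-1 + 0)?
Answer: -155/18 ≈ -8.6111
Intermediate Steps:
E(V, X) = -X (E(V, X) = X*(-1) = -X)
U(C, W) = 4 + C/3 (U(C, W) = 4 + (C*3)/9 = 4 + (3*C)/9 = 4 + C/3)
K(v, Z) = Z/6 (K(v, Z) = 0*(-1/4) + Z*(1/6) = 0 + Z/6 = Z/6)
l(N, P) = -5/6 (l(N, P) = (1/6)*(-5) = -5/6)
U(19, 18)*l(2, E(2, -2)) = (4 + (1/3)*19)*(-5/6) = (4 + 19/3)*(-5/6) = (31/3)*(-5/6) = -155/18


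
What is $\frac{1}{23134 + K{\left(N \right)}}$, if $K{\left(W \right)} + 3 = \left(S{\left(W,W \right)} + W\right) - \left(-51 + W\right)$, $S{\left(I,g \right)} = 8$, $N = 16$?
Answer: $\frac{1}{23190} \approx 4.3122 \cdot 10^{-5}$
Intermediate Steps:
$K{\left(W \right)} = 56$ ($K{\left(W \right)} = -3 + \left(\left(8 + W\right) - \left(-51 + W\right)\right) = -3 + 59 = 56$)
$\frac{1}{23134 + K{\left(N \right)}} = \frac{1}{23134 + 56} = \frac{1}{23190}$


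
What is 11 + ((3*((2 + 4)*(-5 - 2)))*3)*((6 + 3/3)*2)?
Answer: -5281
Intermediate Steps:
11 + ((3*((2 + 4)*(-5 - 2)))*3)*((6 + 3/3)*2) = 11 + ((3*(6*(-7)))*3)*((6 + 3*(⅓))*2) = 11 + ((3*(-42))*3)*((6 + 1)*2) = 11 + (-126*3)*(7*2) = 11 - 378*14 = 11 - 5292 = -5281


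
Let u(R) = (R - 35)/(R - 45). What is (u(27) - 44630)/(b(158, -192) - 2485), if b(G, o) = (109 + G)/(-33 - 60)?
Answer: 6225823/347058 ≈ 17.939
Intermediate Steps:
u(R) = (-35 + R)/(-45 + R)
b(G, o) = -109/93 - G/93 (b(G, o) = (109 + G)/(-93) = (109 + G)*(-1/93) = -109/93 - G/93)
(u(27) - 44630)/(b(158, -192) - 2485) = ((-35 + 27)/(-45 + 27) - 44630)/((-109/93 - 1/93*158) - 2485) = (-8/(-18) - 44630)/((-109/93 - 158/93) - 2485) = (-1/18*(-8) - 44630)/(-89/31 - 2485) = (4/9 - 44630)/(-77124/31) = -401666/9*(-31/77124) = 6225823/347058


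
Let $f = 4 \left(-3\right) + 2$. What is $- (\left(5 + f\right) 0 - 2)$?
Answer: $2$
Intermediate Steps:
$f = -10$ ($f = -12 + 2 = -10$)
$- (\left(5 + f\right) 0 - 2) = - (\left(5 - 10\right) 0 - 2) = - (\left(-5\right) 0 - 2) = - (0 - 2) = \left(-1\right) \left(-2\right) = 2$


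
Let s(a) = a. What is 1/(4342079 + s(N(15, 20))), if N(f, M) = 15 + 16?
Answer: 1/4342110 ≈ 2.3030e-7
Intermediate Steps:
N(f, M) = 31
1/(4342079 + s(N(15, 20))) = 1/(4342079 + 31) = 1/4342110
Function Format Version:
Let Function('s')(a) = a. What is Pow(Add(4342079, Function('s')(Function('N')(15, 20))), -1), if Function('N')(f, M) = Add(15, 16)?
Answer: Rational(1, 4342110) ≈ 2.3030e-7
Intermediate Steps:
Function('N')(f, M) = 31
Pow(Add(4342079, Function('s')(Function('N')(15, 20))), -1) = Pow(Add(4342079, 31), -1) = Pow(4342110, -1) = Rational(1, 4342110)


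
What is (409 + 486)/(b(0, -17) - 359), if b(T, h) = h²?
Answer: -179/14 ≈ -12.786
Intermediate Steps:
(409 + 486)/(b(0, -17) - 359) = (409 + 486)/((-17)² - 359) = 895/(289 - 359) = 895/(-70) = 895*(-1/70) = -179/14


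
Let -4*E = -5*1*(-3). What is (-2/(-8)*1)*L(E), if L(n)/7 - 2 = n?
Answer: -49/16 ≈ -3.0625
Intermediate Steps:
E = -15/4 (E = -(-5*1)*(-3)/4 = -(-5)*(-3)/4 = -¼*15 = -15/4 ≈ -3.7500)
L(n) = 14 + 7*n
(-2/(-8)*1)*L(E) = (-2/(-8)*1)*(14 + 7*(-15/4)) = (-2*(-⅛)*1)*(14 - 105/4) = ((¼)*1)*(-49/4) = (¼)*(-49/4) = -49/16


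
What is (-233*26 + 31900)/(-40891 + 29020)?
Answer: -8614/3957 ≈ -2.1769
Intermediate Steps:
(-233*26 + 31900)/(-40891 + 29020) = (-6058 + 31900)/(-11871) = 25842*(-1/11871) = -8614/3957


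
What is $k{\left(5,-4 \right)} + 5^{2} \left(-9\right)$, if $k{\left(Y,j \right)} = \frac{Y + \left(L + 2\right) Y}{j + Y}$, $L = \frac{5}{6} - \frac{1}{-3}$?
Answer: $- \frac{1225}{6} \approx -204.17$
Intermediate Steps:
$L = \frac{7}{6}$ ($L = 5 \cdot \frac{1}{6} - - \frac{1}{3} = \frac{5}{6} + \frac{1}{3} = \frac{7}{6} \approx 1.1667$)
$k{\left(Y,j \right)} = \frac{25 Y}{6 \left(Y + j\right)}$ ($k{\left(Y,j \right)} = \frac{Y + \left(\frac{7}{6} + 2\right) Y}{j + Y} = \frac{Y + \frac{19 Y}{6}}{Y + j} = \frac{\frac{25}{6} Y}{Y + j} = \frac{25 Y}{6 \left(Y + j\right)}$)
$k{\left(5,-4 \right)} + 5^{2} \left(-9\right) = \frac{25}{6} \cdot 5 \frac{1}{5 - 4} + 5^{2} \left(-9\right) = \frac{25}{6} \cdot 5 \cdot 1^{-1} + 25 \left(-9\right) = \frac{25}{6} \cdot 5 \cdot 1 - 225 = \frac{125}{6} - 225 = - \frac{1225}{6}$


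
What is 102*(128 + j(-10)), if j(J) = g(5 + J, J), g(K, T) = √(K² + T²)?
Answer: 13056 + 510*√5 ≈ 14196.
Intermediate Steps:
j(J) = √(J² + (5 + J)²) (j(J) = √((5 + J)² + J²) = √(J² + (5 + J)²))
102*(128 + j(-10)) = 102*(128 + √((-10)² + (5 - 10)²)) = 102*(128 + √(100 + (-5)²)) = 102*(128 + √(100 + 25)) = 102*(128 + √125) = 102*(128 + 5*√5) = 13056 + 510*√5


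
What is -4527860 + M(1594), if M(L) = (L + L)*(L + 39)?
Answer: 678144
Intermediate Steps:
M(L) = 2*L*(39 + L) (M(L) = (2*L)*(39 + L) = 2*L*(39 + L))
-4527860 + M(1594) = -4527860 + 2*1594*(39 + 1594) = -4527860 + 2*1594*1633 = -4527860 + 5206004 = 678144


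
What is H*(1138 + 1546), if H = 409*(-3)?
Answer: -3293268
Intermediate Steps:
H = -1227
H*(1138 + 1546) = -1227*(1138 + 1546) = -1227*2684 = -3293268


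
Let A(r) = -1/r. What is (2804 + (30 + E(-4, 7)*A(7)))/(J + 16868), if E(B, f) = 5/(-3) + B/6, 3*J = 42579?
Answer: 8503/93183 ≈ 0.091251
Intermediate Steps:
J = 14193 (J = (⅓)*42579 = 14193)
E(B, f) = -5/3 + B/6 (E(B, f) = 5*(-⅓) + B*(⅙) = -5/3 + B/6)
(2804 + (30 + E(-4, 7)*A(7)))/(J + 16868) = (2804 + (30 + (-5/3 + (⅙)*(-4))*(-1/7)))/(14193 + 16868) = (2804 + (30 + (-5/3 - ⅔)*(-1*⅐)))/31061 = (2804 + (30 - 7/3*(-⅐)))*(1/31061) = (2804 + (30 + ⅓))*(1/31061) = (2804 + 91/3)*(1/31061) = (8503/3)*(1/31061) = 8503/93183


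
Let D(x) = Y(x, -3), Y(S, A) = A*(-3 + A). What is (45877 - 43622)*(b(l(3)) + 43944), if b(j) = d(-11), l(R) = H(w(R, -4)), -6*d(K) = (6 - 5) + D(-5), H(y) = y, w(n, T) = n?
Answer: 594519475/6 ≈ 9.9087e+7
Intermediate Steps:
D(x) = 18 (D(x) = -3*(-3 - 3) = -3*(-6) = 18)
d(K) = -19/6 (d(K) = -((6 - 5) + 18)/6 = -(1 + 18)/6 = -1/6*19 = -19/6)
l(R) = R
b(j) = -19/6
(45877 - 43622)*(b(l(3)) + 43944) = (45877 - 43622)*(-19/6 + 43944) = 2255*(263645/6) = 594519475/6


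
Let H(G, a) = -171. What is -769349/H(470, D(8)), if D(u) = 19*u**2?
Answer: 769349/171 ≈ 4499.1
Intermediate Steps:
-769349/H(470, D(8)) = -769349/(-171) = -769349*(-1/171) = 769349/171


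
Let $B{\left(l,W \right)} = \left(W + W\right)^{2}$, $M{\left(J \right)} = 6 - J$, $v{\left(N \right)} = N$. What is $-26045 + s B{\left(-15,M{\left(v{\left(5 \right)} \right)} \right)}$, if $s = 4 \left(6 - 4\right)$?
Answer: $-26013$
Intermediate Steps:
$B{\left(l,W \right)} = 4 W^{2}$ ($B{\left(l,W \right)} = \left(2 W\right)^{2} = 4 W^{2}$)
$s = 8$ ($s = 4 \cdot 2 = 8$)
$-26045 + s B{\left(-15,M{\left(v{\left(5 \right)} \right)} \right)} = -26045 + 8 \cdot 4 \left(6 - 5\right)^{2} = -26045 + 8 \cdot 4 \cdot 1^{2} = -26045 + 8 \cdot 4 \cdot 1 = -26045 + 8 \cdot 4 = -26045 + 32 = -26013$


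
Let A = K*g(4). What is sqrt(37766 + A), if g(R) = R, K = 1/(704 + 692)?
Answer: sqrt(4599936915)/349 ≈ 194.33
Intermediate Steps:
K = 1/1396 ≈ 0.00071633
A = 1/349 (A = (1/1396)*4 = 1/349 ≈ 0.0028653)
sqrt(37766 + A) = sqrt(37766 + 1/349) = sqrt(13180335/349) = sqrt(4599936915)/349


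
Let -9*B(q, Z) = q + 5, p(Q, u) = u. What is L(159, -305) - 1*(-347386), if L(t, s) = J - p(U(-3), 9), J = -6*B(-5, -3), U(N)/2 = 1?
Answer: 347377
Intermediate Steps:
U(N) = 2 (U(N) = 2*1 = 2)
B(q, Z) = -5/9 - q/9 (B(q, Z) = -(q + 5)/9 = -(5 + q)/9 = -5/9 - q/9)
J = 0 (J = -6*(-5/9 - ⅑*(-5)) = -6*(-5/9 + 5/9) = -6*0 = 0)
L(t, s) = -9 (L(t, s) = 0 - 1*9 = 0 - 9 = -9)
L(159, -305) - 1*(-347386) = -9 - 1*(-347386) = -9 + 347386 = 347377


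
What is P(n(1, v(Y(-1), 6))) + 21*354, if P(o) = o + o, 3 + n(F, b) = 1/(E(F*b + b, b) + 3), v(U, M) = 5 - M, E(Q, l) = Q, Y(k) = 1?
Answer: 7430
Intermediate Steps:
n(F, b) = -3 + 1/(3 + b + F*b) (n(F, b) = -3 + 1/((F*b + b) + 3) = -3 + 1/((b + F*b) + 3) = -3 + 1/(3 + b + F*b))
P(o) = 2*o
P(n(1, v(Y(-1), 6))) + 21*354 = 2*((-8 - 3*(5 - 1*6)*(1 + 1))/(3 + (5 - 1*6)*(1 + 1))) + 21*354 = 2*((-8 - 3*(5 - 6)*2)/(3 + (5 - 6)*2)) + 7434 = 2*((-8 - 3*(-1)*2)/(3 - 1*2)) + 7434 = 2*((-8 + 6)/(3 - 2)) + 7434 = 2*(-2/1) + 7434 = 2*(1*(-2)) + 7434 = 2*(-2) + 7434 = -4 + 7434 = 7430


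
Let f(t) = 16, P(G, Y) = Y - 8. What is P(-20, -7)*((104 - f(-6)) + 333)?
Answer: -6315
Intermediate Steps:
P(G, Y) = -8 + Y
P(-20, -7)*((104 - f(-6)) + 333) = (-8 - 7)*((104 - 1*16) + 333) = -15*((104 - 16) + 333) = -15*(88 + 333) = -15*421 = -6315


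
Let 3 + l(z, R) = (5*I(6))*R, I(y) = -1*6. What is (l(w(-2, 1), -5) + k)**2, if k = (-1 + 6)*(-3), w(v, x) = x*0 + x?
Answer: 17424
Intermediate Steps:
w(v, x) = x (w(v, x) = 0 + x = x)
I(y) = -6
k = -15 (k = 5*(-3) = -15)
l(z, R) = -3 - 30*R (l(z, R) = -3 + (5*(-6))*R = -3 - 30*R)
(l(w(-2, 1), -5) + k)**2 = ((-3 - 30*(-5)) - 15)**2 = ((-3 + 150) - 15)**2 = (147 - 15)**2 = 132**2 = 17424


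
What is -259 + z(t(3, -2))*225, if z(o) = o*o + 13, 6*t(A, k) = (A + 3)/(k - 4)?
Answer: 10689/4 ≈ 2672.3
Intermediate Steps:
t(A, k) = (3 + A)/(6*(-4 + k)) (t(A, k) = ((A + 3)/(k - 4))/6 = ((3 + A)/(-4 + k))/6 = (3 + A)/(6*(-4 + k)))
z(o) = 13 + o**2 (z(o) = o**2 + 13 = 13 + o**2)
-259 + z(t(3, -2))*225 = -259 + (13 + ((3 + 3)/(6*(-4 - 2)))**2)*225 = -259 + (13 + ((1/6)*6/(-6))**2)*225 = -259 + (13 + ((1/6)*(-1/6)*6)**2)*225 = -259 + (13 + (-1/6)**2)*225 = -259 + (13 + 1/36)*225 = -259 + (469/36)*225 = -259 + 11725/4 = 10689/4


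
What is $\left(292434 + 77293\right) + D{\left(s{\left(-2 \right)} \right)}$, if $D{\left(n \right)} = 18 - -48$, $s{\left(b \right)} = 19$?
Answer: $369793$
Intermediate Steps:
$D{\left(n \right)} = 66$ ($D{\left(n \right)} = 18 + 48 = 66$)
$\left(292434 + 77293\right) + D{\left(s{\left(-2 \right)} \right)} = \left(292434 + 77293\right) + 66 = 369727 + 66 = 369793$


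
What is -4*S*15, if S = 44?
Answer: -2640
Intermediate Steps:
-4*S*15 = -4*44*15 = -176*15 = -2640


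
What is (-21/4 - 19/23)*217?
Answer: -121303/92 ≈ -1318.5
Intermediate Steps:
(-21/4 - 19/23)*217 = -559/92*217 = -121303/92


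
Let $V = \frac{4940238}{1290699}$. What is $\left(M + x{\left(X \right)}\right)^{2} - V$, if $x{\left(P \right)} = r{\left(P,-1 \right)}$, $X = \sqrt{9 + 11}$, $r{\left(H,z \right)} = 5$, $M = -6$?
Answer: $- \frac{1216513}{430233} \approx -2.8276$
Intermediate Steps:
$V = \frac{1646746}{430233}$ ($V = 4940238 \cdot \frac{1}{1290699} = \frac{1646746}{430233} \approx 3.8276$)
$X = 2 \sqrt{5}$ ($X = \sqrt{20} = 2 \sqrt{5} \approx 4.4721$)
$x{\left(P \right)} = 5$
$\left(M + x{\left(X \right)}\right)^{2} - V = \left(-6 + 5\right)^{2} - \frac{1646746}{430233} = \left(-1\right)^{2} - \frac{1646746}{430233} = 1 - \frac{1646746}{430233} = - \frac{1216513}{430233}$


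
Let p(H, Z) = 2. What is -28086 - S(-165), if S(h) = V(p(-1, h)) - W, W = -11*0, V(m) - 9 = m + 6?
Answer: -28103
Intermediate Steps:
V(m) = 15 + m (V(m) = 9 + (m + 6) = 9 + (6 + m) = 15 + m)
W = 0
S(h) = 17 (S(h) = (15 + 2) - 1*0 = 17 + 0 = 17)
-28086 - S(-165) = -28086 - 1*17 = -28086 - 17 = -28103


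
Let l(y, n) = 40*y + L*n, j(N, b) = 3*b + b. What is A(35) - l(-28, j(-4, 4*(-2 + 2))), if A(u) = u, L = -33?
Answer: 1155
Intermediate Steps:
j(N, b) = 4*b
l(y, n) = -33*n + 40*y (l(y, n) = 40*y - 33*n = -33*n + 40*y)
A(35) - l(-28, j(-4, 4*(-2 + 2))) = 35 - (-132*4*(-2 + 2) + 40*(-28)) = 35 - (-132*4*0 - 1120) = 35 - (-132*0 - 1120) = 35 - (-33*0 - 1120) = 35 - (0 - 1120) = 35 - 1*(-1120) = 35 + 1120 = 1155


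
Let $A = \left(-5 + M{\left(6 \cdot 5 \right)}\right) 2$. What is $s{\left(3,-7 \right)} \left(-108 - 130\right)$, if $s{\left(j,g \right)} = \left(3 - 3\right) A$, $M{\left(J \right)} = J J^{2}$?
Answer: $0$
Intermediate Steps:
$M{\left(J \right)} = J^{3}$
$A = 53990$ ($A = \left(-5 + \left(6 \cdot 5\right)^{3}\right) 2 = \left(-5 + 30^{3}\right) 2 = \left(-5 + 27000\right) 2 = 26995 \cdot 2 = 53990$)
$s{\left(j,g \right)} = 0$ ($s{\left(j,g \right)} = \left(3 - 3\right) 53990 = 0 \cdot 53990 = 0$)
$s{\left(3,-7 \right)} \left(-108 - 130\right) = 0 \left(-108 - 130\right) = 0 \left(-238\right) = 0$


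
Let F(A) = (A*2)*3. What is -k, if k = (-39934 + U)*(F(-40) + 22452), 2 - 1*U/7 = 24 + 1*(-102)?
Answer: 874575288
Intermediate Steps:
U = 560 (U = 14 - 7*(24 + 1*(-102)) = 14 - 7*(24 - 102) = 14 - 7*(-78) = 14 + 546 = 560)
F(A) = 6*A (F(A) = (2*A)*3 = 6*A)
k = -874575288 (k = (-39934 + 560)*(6*(-40) + 22452) = -39374*(-240 + 22452) = -39374*22212 = -874575288)
-k = -1*(-874575288) = 874575288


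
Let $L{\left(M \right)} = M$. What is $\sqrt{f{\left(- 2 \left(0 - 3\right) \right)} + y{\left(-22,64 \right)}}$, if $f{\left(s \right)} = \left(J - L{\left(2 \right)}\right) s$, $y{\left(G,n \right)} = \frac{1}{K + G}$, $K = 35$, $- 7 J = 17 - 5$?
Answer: $\frac{i \sqrt{183911}}{91} \approx 4.7126 i$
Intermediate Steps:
$J = - \frac{12}{7}$ ($J = - \frac{17 - 5}{7} = \left(- \frac{1}{7}\right) 12 = - \frac{12}{7} \approx -1.7143$)
$y{\left(G,n \right)} = \frac{1}{35 + G}$
$f{\left(s \right)} = - \frac{26 s}{7}$ ($f{\left(s \right)} = \left(- \frac{12}{7} - 2\right) s = - \frac{26 s}{7}$)
$\sqrt{f{\left(- 2 \left(0 - 3\right) \right)} + y{\left(-22,64 \right)}} = \sqrt{- \frac{26 \left(- 2 \left(0 - 3\right)\right)}{7} + \frac{1}{35 - 22}} = \sqrt{- \frac{26 \left(\left(-2\right) \left(-3\right)\right)}{7} + \frac{1}{13}} = \sqrt{\left(- \frac{26}{7}\right) 6 + \frac{1}{13}} = \sqrt{- \frac{156}{7} + \frac{1}{13}} = \sqrt{- \frac{2021}{91}} = \frac{i \sqrt{183911}}{91}$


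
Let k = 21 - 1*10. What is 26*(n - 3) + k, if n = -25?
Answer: -717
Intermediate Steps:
k = 11 (k = 21 - 10 = 11)
26*(n - 3) + k = 26*(-25 - 3) + 11 = 26*(-28) + 11 = -728 + 11 = -717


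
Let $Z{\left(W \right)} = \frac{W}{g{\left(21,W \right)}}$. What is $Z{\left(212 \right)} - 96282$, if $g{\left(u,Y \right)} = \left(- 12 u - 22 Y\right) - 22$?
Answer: $- \frac{237720364}{2469} \approx -96282.0$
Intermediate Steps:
$g{\left(u,Y \right)} = -22 - 22 Y - 12 u$ ($g{\left(u,Y \right)} = \left(- 22 Y - 12 u\right) - 22 = -22 - 22 Y - 12 u$)
$Z{\left(W \right)} = \frac{W}{-274 - 22 W}$ ($Z{\left(W \right)} = \frac{W}{-22 - 22 W - 252} = \frac{W}{-274 - 22 W}$)
$Z{\left(212 \right)} - 96282 = \left(-1\right) 212 \frac{1}{274 + 22 \cdot 212} - 96282 = \left(-1\right) 212 \frac{1}{274 + 4664} - 96282 = \left(-1\right) 212 \cdot \frac{1}{4938} - 96282 = - \frac{106}{2469} - 96282 = - \frac{237720364}{2469}$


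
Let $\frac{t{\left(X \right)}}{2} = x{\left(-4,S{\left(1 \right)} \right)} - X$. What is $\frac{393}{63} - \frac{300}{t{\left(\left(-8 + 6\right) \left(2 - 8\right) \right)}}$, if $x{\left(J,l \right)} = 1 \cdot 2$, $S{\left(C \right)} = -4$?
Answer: $\frac{446}{21} \approx 21.238$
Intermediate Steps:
$x{\left(J,l \right)} = 2$
$t{\left(X \right)} = 4 - 2 X$ ($t{\left(X \right)} = 2 \left(2 - X\right) = 4 - 2 X$)
$\frac{393}{63} - \frac{300}{t{\left(\left(-8 + 6\right) \left(2 - 8\right) \right)}} = \frac{393}{63} - \frac{300}{4 - 2 \left(-8 + 6\right) \left(2 - 8\right)} = 393 \cdot \frac{1}{63} - \frac{300}{4 - 2 \left(\left(-2\right) \left(-6\right)\right)} = \frac{131}{21} - \frac{300}{4 - 24} = \frac{131}{21} - \frac{300}{-20} = \frac{131}{21} - -15 = \frac{131}{21} + 15 = \frac{446}{21}$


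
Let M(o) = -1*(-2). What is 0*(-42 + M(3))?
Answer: 0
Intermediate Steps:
M(o) = 2
0*(-42 + M(3)) = 0*(-42 + 2) = 0*(-40) = 0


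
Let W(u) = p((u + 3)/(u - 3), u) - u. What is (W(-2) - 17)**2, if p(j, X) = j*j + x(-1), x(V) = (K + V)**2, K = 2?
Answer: 121801/625 ≈ 194.88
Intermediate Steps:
x(V) = (2 + V)**2
p(j, X) = 1 + j**2 (p(j, X) = j*j + (2 - 1)**2 = j**2 + 1**2 = j**2 + 1 = 1 + j**2)
W(u) = 1 - u + (3 + u)**2/(-3 + u)**2 (W(u) = (1 + ((u + 3)/(u - 3))**2) - u = (1 + ((3 + u)/(-3 + u))**2) - u = (1 + (3 + u)**2/(-3 + u)**2) - u = 1 - u + (3 + u)**2/(-3 + u)**2)
(W(-2) - 17)**2 = ((1 - 1*(-2) + (3 - 2)**2/(-3 - 2)**2) - 17)**2 = ((1 + 2 + 1**2/(-5)**2) - 17)**2 = ((1 + 2 + (1/25)*1) - 17)**2 = ((1 + 2 + 1/25) - 17)**2 = (76/25 - 17)**2 = (-349/25)**2 = 121801/625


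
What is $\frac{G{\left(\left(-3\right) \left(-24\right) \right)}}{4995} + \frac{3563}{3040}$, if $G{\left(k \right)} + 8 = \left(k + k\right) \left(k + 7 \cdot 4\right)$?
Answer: $\frac{12309773}{3036960} \approx 4.0533$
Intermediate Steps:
$G{\left(k \right)} = -8 + 2 k \left(28 + k\right)$ ($G{\left(k \right)} = -8 + \left(k + k\right) \left(k + 7 \cdot 4\right) = -8 + 2 k \left(k + 28\right) = -8 + 2 k \left(28 + k\right)$)
$\frac{G{\left(\left(-3\right) \left(-24\right) \right)}}{4995} + \frac{3563}{3040} = \frac{-8 + 2 \left(\left(-3\right) \left(-24\right)\right)^{2} + 56 \left(\left(-3\right) \left(-24\right)\right)}{4995} + \frac{3563}{3040} = \left(-8 + 2 \cdot 72^{2} + 56 \cdot 72\right) \frac{1}{4995} + 3563 \cdot \frac{1}{3040} = \left(-8 + 2 \cdot 5184 + 4032\right) \frac{1}{4995} + \frac{3563}{3040} = \left(-8 + 10368 + 4032\right) \frac{1}{4995} + \frac{3563}{3040} = 14392 \cdot \frac{1}{4995} + \frac{3563}{3040} = \frac{14392}{4995} + \frac{3563}{3040} = \frac{12309773}{3036960}$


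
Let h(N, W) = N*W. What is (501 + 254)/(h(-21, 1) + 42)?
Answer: 755/21 ≈ 35.952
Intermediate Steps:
(501 + 254)/(h(-21, 1) + 42) = (501 + 254)/(-21*1 + 42) = 755/(-21 + 42) = 755/21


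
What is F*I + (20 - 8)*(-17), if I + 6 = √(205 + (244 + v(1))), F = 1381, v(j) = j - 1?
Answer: -8490 + 1381*√449 ≈ 20773.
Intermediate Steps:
v(j) = -1 + j
I = -6 + √449 (I = -6 + √(205 + (244 + (-1 + 1))) = -6 + √(205 + (244 + 0)) = -6 + √(205 + 244) = -6 + √449 ≈ 15.190)
F*I + (20 - 8)*(-17) = 1381*(-6 + √449) + (20 - 8)*(-17) = (-8286 + 1381*√449) + 12*(-17) = (-8286 + 1381*√449) - 204 = -8490 + 1381*√449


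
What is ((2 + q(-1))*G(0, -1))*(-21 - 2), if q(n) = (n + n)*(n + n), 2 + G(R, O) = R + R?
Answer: 276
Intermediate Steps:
G(R, O) = -2 + 2*R (G(R, O) = -2 + (R + R) = -2 + 2*R)
q(n) = 4*n**2 (q(n) = (2*n)*(2*n) = 4*n**2)
((2 + q(-1))*G(0, -1))*(-21 - 2) = ((2 + 4*(-1)**2)*(-2 + 2*0))*(-21 - 2) = ((2 + 4*1)*(-2 + 0))*(-23) = ((2 + 4)*(-2))*(-23) = (6*(-2))*(-23) = -12*(-23) = 276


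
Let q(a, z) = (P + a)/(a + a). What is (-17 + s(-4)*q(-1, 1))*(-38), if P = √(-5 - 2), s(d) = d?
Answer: 722 - 76*I*√7 ≈ 722.0 - 201.08*I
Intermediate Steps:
P = I*√7 (P = √(-7) = I*√7 ≈ 2.6458*I)
q(a, z) = (a + I*√7)/(2*a) (q(a, z) = (I*√7 + a)/(a + a) = (a + I*√7)/((2*a)) = (a + I*√7)*(1/(2*a)) = (a + I*√7)/(2*a))
(-17 + s(-4)*q(-1, 1))*(-38) = (-17 - 2*(-1 + I*√7)/(-1))*(-38) = (-17 - 2*(-1)*(-1 + I*√7))*(-38) = (-17 - 4*(½ - I*√7/2))*(-38) = (-17 + (-2 + 2*I*√7))*(-38) = (-19 + 2*I*√7)*(-38) = 722 - 76*I*√7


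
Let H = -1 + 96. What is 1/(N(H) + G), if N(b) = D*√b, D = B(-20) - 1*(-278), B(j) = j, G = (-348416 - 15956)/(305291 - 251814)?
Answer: 4871380361/4520993775709859 + 368912849241*√95/9041987551419718 ≈ 0.00039875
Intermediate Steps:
G = -364372/53477 ≈ -6.8136
H = 95
D = 258 (D = -20 - 1*(-278) = -20 + 278 = 258)
N(b) = 258*√b
1/(N(H) + G) = 1/(258*√95 - 364372/53477) = 1/(-364372/53477 + 258*√95)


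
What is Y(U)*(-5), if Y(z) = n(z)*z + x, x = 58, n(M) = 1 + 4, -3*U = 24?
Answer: -90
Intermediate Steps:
U = -8 (U = -1/3*24 = -8)
n(M) = 5
Y(z) = 58 + 5*z (Y(z) = 5*z + 58 = 58 + 5*z)
Y(U)*(-5) = (58 + 5*(-8))*(-5) = (58 - 40)*(-5) = 18*(-5) = -90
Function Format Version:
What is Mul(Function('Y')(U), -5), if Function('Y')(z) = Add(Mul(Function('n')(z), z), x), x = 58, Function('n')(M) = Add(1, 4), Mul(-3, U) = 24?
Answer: -90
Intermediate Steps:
U = -8 (U = Mul(Rational(-1, 3), 24) = -8)
Function('n')(M) = 5
Function('Y')(z) = Add(58, Mul(5, z)) (Function('Y')(z) = Add(Mul(5, z), 58) = Add(58, Mul(5, z)))
Mul(Function('Y')(U), -5) = Mul(Add(58, Mul(5, -8)), -5) = Mul(Add(58, -40), -5) = Mul(18, -5) = -90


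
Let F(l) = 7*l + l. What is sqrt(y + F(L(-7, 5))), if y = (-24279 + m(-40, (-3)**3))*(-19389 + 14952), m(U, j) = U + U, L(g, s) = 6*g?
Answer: sqrt(108080547) ≈ 10396.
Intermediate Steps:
F(l) = 8*l
m(U, j) = 2*U
y = 108080883 (y = (-24279 + 2*(-40))*(-19389 + 14952) = (-24279 - 80)*(-4437) = -24359*(-4437) = 108080883)
sqrt(y + F(L(-7, 5))) = sqrt(108080883 + 8*(6*(-7))) = sqrt(108080883 + 8*(-42)) = sqrt(108080883 - 336) = sqrt(108080547)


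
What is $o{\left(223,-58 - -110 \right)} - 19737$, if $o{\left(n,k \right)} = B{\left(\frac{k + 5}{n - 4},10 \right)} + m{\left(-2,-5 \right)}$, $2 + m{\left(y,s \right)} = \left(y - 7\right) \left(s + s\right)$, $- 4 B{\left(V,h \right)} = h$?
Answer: $- \frac{39303}{2} \approx -19652.0$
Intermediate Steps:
$B{\left(V,h \right)} = - \frac{h}{4}$
$m{\left(y,s \right)} = -2 + 2 s \left(-7 + y\right)$ ($m{\left(y,s \right)} = -2 + \left(y - 7\right) \left(s + s\right) = -2 + \left(-7 + y\right) 2 s = -2 + 2 s \left(-7 + y\right)$)
$o{\left(n,k \right)} = \frac{171}{2}$ ($o{\left(n,k \right)} = \left(- \frac{1}{4}\right) 10 - \left(-68 - 20\right) = - \frac{5}{2} + \left(-2 + 70 + 20\right) = - \frac{5}{2} + 88 = \frac{171}{2}$)
$o{\left(223,-58 - -110 \right)} - 19737 = \frac{171}{2} - 19737 = - \frac{39303}{2}$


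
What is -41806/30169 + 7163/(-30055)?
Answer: -1472579877/906729295 ≈ -1.6241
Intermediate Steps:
-41806/30169 + 7163/(-30055) = -41806*1/30169 + 7163*(-1/30055) = -41806/30169 - 7163/30055 = -1472579877/906729295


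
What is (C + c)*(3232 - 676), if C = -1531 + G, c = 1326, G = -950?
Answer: -2952180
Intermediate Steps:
C = -2481 (C = -1531 - 950 = -2481)
(C + c)*(3232 - 676) = (-2481 + 1326)*(3232 - 676) = -1155*2556 = -2952180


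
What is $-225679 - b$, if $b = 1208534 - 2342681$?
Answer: $908468$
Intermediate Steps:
$b = -1134147$ ($b = 1208534 - 2342681 = -1134147$)
$-225679 - b = -225679 - -1134147 = -225679 + 1134147 = 908468$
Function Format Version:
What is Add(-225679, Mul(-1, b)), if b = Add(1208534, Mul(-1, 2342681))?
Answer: 908468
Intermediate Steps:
b = -1134147 (b = Add(1208534, -2342681) = -1134147)
Add(-225679, Mul(-1, b)) = Add(-225679, Mul(-1, -1134147)) = Add(-225679, 1134147) = 908468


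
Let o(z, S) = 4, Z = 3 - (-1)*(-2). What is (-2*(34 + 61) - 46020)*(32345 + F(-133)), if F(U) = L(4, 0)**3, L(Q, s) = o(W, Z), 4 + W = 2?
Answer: -1497619890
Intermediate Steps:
Z = 1 (Z = 3 - 1*2 = 3 - 2 = 1)
W = -2 (W = -4 + 2 = -2)
L(Q, s) = 4
F(U) = 64 (F(U) = 4**3 = 64)
(-2*(34 + 61) - 46020)*(32345 + F(-133)) = (-2*(34 + 61) - 46020)*(32345 + 64) = (-2*95 - 46020)*32409 = (-190 - 46020)*32409 = -46210*32409 = -1497619890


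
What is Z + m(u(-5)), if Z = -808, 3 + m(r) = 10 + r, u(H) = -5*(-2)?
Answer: -791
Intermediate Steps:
u(H) = 10
m(r) = 7 + r (m(r) = -3 + (10 + r) = 7 + r)
Z + m(u(-5)) = -808 + (7 + 10) = -808 + 17 = -791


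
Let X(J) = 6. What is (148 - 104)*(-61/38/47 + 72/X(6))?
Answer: 470162/893 ≈ 526.50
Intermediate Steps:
(148 - 104)*(-61/38/47 + 72/X(6)) = (148 - 104)*(-61/38/47 + 72/6) = 44*(-61*1/38*(1/47) + 72*(⅙)) = 44*(-61/38*1/47 + 12) = 44*(-61/1786 + 12) = 44*(21371/1786) = 470162/893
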